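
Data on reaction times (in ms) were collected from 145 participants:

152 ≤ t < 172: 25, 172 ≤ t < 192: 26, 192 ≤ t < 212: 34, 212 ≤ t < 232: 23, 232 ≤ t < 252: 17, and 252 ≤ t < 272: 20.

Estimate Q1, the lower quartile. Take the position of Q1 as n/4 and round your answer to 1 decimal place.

180.7

Cumulative frequencies: 25, 51, 85, 108, 125, 145
n = 145; position = n/4 = 36.25.
This falls in the class 172 ≤ t < 192: L = 172, F = 25, f = 26, h = 20.
Lower quartile ≈ 172 + ((36.25 − 25) / 26) × 20 = 180.6538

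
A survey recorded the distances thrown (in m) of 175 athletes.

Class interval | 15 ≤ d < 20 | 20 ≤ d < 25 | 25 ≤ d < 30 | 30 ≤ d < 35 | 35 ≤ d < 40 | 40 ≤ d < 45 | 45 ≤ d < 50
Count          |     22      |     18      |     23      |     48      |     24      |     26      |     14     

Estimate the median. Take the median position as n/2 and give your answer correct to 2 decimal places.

Cumulative frequencies: 22, 40, 63, 111, 135, 161, 175
n = 175; position = n/2 = 87.5.
This falls in the class 30 ≤ d < 35: L = 30, F = 63, f = 48, h = 5.
Median ≈ 30 + ((87.5 − 63) / 48) × 5 = 32.5521

32.55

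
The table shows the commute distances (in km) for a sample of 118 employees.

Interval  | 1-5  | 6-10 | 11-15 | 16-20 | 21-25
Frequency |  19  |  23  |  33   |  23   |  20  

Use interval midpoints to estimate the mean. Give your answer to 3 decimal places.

Midpoints: 3, 8, 13, 18, 23
Σfm = 19×3 + 23×8 + 33×13 + 23×18 + 20×23 = 1544
n = Σf = 118
Mean = 1544 / 118 = 13.0847

13.085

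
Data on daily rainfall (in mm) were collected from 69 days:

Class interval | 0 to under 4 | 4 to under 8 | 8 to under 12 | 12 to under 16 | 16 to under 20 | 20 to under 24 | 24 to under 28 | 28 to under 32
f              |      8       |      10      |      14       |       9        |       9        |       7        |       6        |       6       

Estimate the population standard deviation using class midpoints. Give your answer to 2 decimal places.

Midpoints: 2, 6, 10, 14, 18, 22, 26, 30
n = 69, Σfm = 994, mean = 14.4058
Σfm² = 19316
Σf(m − x̄)² = Σfm² − (Σfm)²/n = 19316 − 994²/69 = 4996.6377
Population variance = 4996.6377 / 69 = 72.4150
Standard deviation = √72.4150 = 8.5097

8.51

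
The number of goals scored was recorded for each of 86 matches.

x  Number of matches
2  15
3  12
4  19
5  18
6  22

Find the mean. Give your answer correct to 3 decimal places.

Values: 2, 3, 4, 5, 6
Σfx = 15×2 + 12×3 + 19×4 + 18×5 + 22×6 = 364
n = Σf = 86
Mean = 364 / 86 = 4.2326

4.233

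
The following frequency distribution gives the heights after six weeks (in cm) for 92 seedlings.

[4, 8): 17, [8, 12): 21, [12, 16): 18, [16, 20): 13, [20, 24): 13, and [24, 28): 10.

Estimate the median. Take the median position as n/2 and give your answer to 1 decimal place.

Cumulative frequencies: 17, 38, 56, 69, 82, 92
n = 92; position = n/2 = 46.
This falls in the class [12, 16): L = 12, F = 38, f = 18, h = 4.
Median ≈ 12 + ((46 − 38) / 18) × 4 = 13.7778

13.8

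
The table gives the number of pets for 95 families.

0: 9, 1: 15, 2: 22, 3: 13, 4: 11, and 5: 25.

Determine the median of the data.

Cumulative frequencies: 9, 24, 46, 59, 70, 95
n = 95, so the median is the value in position (n+1)/2 = 48.
Position 48 falls at value 3.

3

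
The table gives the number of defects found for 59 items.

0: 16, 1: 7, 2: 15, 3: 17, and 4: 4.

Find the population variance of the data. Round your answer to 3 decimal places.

Values: 0, 1, 2, 3, 4
n = 59, Σfx = 104, mean = 1.7627
Σfx² = 284
Σf(x − x̄)² = Σfx² − (Σfx)²/n = 284 − 104²/59 = 100.6780
Population variance = 100.6780 / 59 = 1.7064

1.706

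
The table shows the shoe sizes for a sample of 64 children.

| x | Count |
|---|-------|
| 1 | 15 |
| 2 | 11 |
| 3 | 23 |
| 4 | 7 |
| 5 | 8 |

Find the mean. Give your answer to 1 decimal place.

2.7

Values: 1, 2, 3, 4, 5
Σfx = 15×1 + 11×2 + 23×3 + 7×4 + 8×5 = 174
n = Σf = 64
Mean = 174 / 64 = 2.7188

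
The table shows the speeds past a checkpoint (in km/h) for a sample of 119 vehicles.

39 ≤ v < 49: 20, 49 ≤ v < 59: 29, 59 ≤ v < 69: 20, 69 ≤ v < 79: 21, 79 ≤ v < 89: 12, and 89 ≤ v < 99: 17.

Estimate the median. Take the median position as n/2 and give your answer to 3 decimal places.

64.250

Cumulative frequencies: 20, 49, 69, 90, 102, 119
n = 119; position = n/2 = 59.5.
This falls in the class 59 ≤ v < 69: L = 59, F = 49, f = 20, h = 10.
Median ≈ 59 + ((59.5 − 49) / 20) × 10 = 64.2500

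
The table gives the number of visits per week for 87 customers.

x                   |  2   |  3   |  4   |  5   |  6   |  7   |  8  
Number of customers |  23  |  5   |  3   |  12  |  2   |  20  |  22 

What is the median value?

6

Cumulative frequencies: 23, 28, 31, 43, 45, 65, 87
n = 87, so the median is the value in position (n+1)/2 = 44.
Position 44 falls at value 6.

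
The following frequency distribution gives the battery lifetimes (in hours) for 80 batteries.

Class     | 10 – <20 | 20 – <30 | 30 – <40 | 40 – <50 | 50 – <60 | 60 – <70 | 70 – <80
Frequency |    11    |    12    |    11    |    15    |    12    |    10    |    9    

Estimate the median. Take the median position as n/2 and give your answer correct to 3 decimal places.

44.000

Cumulative frequencies: 11, 23, 34, 49, 61, 71, 80
n = 80; position = n/2 = 40.
This falls in the class 40 – <50: L = 40, F = 34, f = 15, h = 10.
Median ≈ 40 + ((40 − 34) / 15) × 10 = 44.0000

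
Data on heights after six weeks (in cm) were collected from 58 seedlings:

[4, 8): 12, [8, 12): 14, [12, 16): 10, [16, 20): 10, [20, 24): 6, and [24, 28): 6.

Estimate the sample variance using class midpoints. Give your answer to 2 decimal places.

42.09

Midpoints: 6, 10, 14, 18, 22, 26
n = 58, Σfm = 820, mean = 14.1379
Σfm² = 13992
Σf(m − x̄)² = Σfm² − (Σfm)²/n = 13992 − 820²/58 = 2398.8966
Sample variance = 2398.8966 / 57 = 42.0859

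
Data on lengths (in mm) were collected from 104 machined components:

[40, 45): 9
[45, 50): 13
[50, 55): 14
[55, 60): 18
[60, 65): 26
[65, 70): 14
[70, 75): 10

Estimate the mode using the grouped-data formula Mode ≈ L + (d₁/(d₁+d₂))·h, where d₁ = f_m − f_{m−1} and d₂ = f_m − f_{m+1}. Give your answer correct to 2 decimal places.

62.00

Modal class: [60, 65) (highest frequency 26).
d₁ = 26 − 18 = 8, d₂ = 26 − 14 = 12
Mode ≈ 60 + (8/(8+12)) × 5 = 60 + 2.0000 = 62.0000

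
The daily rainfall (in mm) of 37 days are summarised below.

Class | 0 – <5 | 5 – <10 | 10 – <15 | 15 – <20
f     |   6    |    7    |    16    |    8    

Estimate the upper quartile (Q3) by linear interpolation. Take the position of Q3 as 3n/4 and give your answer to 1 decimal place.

Cumulative frequencies: 6, 13, 29, 37
n = 37; position = 3n/4 = 27.75.
This falls in the class 10 – <15: L = 10, F = 13, f = 16, h = 5.
Upper quartile ≈ 10 + ((27.75 − 13) / 16) × 5 = 14.6094

14.6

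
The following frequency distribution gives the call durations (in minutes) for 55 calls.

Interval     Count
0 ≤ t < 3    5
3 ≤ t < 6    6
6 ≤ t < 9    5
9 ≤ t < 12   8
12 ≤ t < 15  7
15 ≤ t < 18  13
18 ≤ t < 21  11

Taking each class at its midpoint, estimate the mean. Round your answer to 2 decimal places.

12.35

Midpoints: 1.5, 4.5, 7.5, 10.5, 13.5, 16.5, 19.5
Σfm = 5×1.5 + 6×4.5 + 5×7.5 + 8×10.5 + 7×13.5 + 13×16.5 + 11×19.5 = 679.5
n = Σf = 55
Mean = 679.5 / 55 = 12.3545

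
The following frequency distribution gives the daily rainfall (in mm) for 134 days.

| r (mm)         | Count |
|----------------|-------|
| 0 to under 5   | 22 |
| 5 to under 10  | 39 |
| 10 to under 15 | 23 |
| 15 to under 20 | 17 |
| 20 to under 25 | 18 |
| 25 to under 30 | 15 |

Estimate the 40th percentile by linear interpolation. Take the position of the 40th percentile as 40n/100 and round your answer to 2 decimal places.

9.05

Cumulative frequencies: 22, 61, 84, 101, 119, 134
n = 134; position = 40n/100 = 53.6.
This falls in the class 5 to under 10: L = 5, F = 22, f = 39, h = 5.
40th percentile ≈ 5 + ((53.6 − 22) / 39) × 5 = 9.0513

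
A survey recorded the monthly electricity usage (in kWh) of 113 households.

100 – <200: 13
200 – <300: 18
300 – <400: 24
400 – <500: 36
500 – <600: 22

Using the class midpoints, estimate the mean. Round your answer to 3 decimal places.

381.858

Midpoints: 150, 250, 350, 450, 550
Σfm = 13×150 + 18×250 + 24×350 + 36×450 + 22×550 = 43150
n = Σf = 113
Mean = 43150 / 113 = 381.8584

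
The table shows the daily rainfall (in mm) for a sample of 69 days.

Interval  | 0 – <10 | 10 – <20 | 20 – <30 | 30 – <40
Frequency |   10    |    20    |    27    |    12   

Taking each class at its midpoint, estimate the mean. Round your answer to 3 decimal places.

20.942

Midpoints: 5, 15, 25, 35
Σfm = 10×5 + 20×15 + 27×25 + 12×35 = 1445
n = Σf = 69
Mean = 1445 / 69 = 20.9420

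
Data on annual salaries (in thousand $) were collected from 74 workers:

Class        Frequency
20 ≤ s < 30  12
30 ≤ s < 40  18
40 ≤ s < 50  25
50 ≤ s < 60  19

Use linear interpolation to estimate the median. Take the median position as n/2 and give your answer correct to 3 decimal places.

Cumulative frequencies: 12, 30, 55, 74
n = 74; position = n/2 = 37.
This falls in the class 40 ≤ s < 50: L = 40, F = 30, f = 25, h = 10.
Median ≈ 40 + ((37 − 30) / 25) × 10 = 42.8000

42.800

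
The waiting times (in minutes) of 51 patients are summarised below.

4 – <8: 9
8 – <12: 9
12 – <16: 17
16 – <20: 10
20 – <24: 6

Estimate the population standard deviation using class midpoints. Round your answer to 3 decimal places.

4.963

Midpoints: 6, 10, 14, 18, 22
n = 51, Σfm = 694, mean = 13.6078
Σfm² = 10700
Σf(m − x̄)² = Σfm² − (Σfm)²/n = 10700 − 694²/51 = 1256.1569
Population variance = 1256.1569 / 51 = 24.6305
Standard deviation = √24.6305 = 4.9629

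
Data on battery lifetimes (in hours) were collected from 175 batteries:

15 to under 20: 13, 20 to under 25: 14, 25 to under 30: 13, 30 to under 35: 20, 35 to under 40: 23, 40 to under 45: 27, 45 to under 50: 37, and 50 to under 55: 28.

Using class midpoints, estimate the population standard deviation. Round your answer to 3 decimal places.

10.833

Midpoints: 17.5, 22.5, 27.5, 32.5, 37.5, 42.5, 47.5, 52.5
n = 175, Σfm = 6787.5, mean = 38.7857
Σfm² = 283793.75
Σf(m − x̄)² = Σfm² − (Σfm)²/n = 283793.75 − 6787.5²/175 = 20535.7143
Population variance = 20535.7143 / 175 = 117.3469
Standard deviation = √117.3469 = 10.8327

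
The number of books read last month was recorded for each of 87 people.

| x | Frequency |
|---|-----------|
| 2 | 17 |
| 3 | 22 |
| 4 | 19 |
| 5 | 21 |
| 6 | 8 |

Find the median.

4

Cumulative frequencies: 17, 39, 58, 79, 87
n = 87, so the median is the value in position (n+1)/2 = 44.
Position 44 falls at value 4.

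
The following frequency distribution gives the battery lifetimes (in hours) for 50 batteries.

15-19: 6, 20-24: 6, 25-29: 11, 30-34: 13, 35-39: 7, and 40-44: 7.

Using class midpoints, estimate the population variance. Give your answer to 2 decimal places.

Midpoints: 17, 22, 27, 32, 37, 42
n = 50, Σfm = 1500, mean = 30.0000
Σfm² = 47900
Σf(m − x̄)² = Σfm² − (Σfm)²/n = 47900 − 1500²/50 = 2900.0000
Population variance = 2900.0000 / 50 = 58.0000

58.00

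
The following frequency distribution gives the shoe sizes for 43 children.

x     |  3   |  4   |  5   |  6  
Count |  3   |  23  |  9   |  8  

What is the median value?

Cumulative frequencies: 3, 26, 35, 43
n = 43, so the median is the value in position (n+1)/2 = 22.
Position 22 falls at value 4.

4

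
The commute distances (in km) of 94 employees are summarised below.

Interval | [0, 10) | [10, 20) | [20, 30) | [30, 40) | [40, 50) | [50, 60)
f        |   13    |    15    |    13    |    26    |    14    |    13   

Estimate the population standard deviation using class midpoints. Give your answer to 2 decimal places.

15.89

Midpoints: 5, 15, 25, 35, 45, 55
n = 94, Σfm = 2870, mean = 30.5319
Σfm² = 111350
Σf(m − x̄)² = Σfm² − (Σfm)²/n = 111350 − 2870²/94 = 23723.4043
Population variance = 23723.4043 / 94 = 252.3766
Standard deviation = √252.3766 = 15.8864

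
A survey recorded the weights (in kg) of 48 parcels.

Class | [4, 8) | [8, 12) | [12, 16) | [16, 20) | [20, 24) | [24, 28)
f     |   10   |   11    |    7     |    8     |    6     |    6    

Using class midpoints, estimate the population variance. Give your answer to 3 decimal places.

Midpoints: 6, 10, 14, 18, 22, 26
n = 48, Σfm = 700, mean = 14.5833
Σfm² = 12384
Σf(m − x̄)² = Σfm² − (Σfm)²/n = 12384 − 700²/48 = 2175.6667
Population variance = 2175.6667 / 48 = 45.3264

45.326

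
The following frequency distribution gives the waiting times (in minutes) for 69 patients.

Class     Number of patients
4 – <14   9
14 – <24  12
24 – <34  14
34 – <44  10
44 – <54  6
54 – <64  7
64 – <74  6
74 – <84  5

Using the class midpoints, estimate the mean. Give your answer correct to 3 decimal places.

37.986

Midpoints: 9, 19, 29, 39, 49, 59, 69, 79
Σfm = 9×9 + 12×19 + 14×29 + 10×39 + 6×49 + 7×59 + 6×69 + 5×79 = 2621
n = Σf = 69
Mean = 2621 / 69 = 37.9855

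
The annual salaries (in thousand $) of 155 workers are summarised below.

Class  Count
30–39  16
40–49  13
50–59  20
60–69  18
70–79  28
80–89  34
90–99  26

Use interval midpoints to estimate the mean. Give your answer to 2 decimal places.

Midpoints: 34.5, 44.5, 54.5, 64.5, 74.5, 84.5, 94.5
Σfm = 16×34.5 + 13×44.5 + 20×54.5 + 18×64.5 + 28×74.5 + 34×84.5 + 26×94.5 = 10797.5
n = Σf = 155
Mean = 10797.5 / 155 = 69.6613

69.66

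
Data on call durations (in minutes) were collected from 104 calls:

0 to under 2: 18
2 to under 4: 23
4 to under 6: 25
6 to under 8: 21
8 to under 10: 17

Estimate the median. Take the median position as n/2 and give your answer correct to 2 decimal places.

Cumulative frequencies: 18, 41, 66, 87, 104
n = 104; position = n/2 = 52.
This falls in the class 4 to under 6: L = 4, F = 41, f = 25, h = 2.
Median ≈ 4 + ((52 − 41) / 25) × 2 = 4.8800

4.88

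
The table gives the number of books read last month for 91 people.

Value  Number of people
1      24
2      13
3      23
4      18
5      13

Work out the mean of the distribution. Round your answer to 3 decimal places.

Values: 1, 2, 3, 4, 5
Σfx = 24×1 + 13×2 + 23×3 + 18×4 + 13×5 = 256
n = Σf = 91
Mean = 256 / 91 = 2.8132

2.813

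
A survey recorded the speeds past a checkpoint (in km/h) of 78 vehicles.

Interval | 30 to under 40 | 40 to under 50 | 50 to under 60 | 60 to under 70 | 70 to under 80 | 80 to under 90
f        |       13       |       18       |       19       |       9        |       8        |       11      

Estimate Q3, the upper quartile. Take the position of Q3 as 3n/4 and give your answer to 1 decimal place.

Cumulative frequencies: 13, 31, 50, 59, 67, 78
n = 78; position = 3n/4 = 58.5.
This falls in the class 60 to under 70: L = 60, F = 50, f = 9, h = 10.
Upper quartile ≈ 60 + ((58.5 − 50) / 9) × 10 = 69.4444

69.4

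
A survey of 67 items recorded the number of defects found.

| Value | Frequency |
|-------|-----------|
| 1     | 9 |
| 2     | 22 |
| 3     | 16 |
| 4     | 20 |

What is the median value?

Cumulative frequencies: 9, 31, 47, 67
n = 67, so the median is the value in position (n+1)/2 = 34.
Position 34 falls at value 3.

3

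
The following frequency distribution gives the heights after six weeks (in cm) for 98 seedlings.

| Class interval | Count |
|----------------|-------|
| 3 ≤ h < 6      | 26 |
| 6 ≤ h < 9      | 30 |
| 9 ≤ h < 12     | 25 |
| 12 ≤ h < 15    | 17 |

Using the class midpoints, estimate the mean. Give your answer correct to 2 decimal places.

Midpoints: 4.5, 7.5, 10.5, 13.5
Σfm = 26×4.5 + 30×7.5 + 25×10.5 + 17×13.5 = 834
n = Σf = 98
Mean = 834 / 98 = 8.5102

8.51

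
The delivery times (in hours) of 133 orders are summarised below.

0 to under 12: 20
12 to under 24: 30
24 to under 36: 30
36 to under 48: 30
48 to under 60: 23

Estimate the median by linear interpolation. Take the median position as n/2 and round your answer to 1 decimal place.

30.6

Cumulative frequencies: 20, 50, 80, 110, 133
n = 133; position = n/2 = 66.5.
This falls in the class 24 to under 36: L = 24, F = 50, f = 30, h = 12.
Median ≈ 24 + ((66.5 − 50) / 30) × 12 = 30.6000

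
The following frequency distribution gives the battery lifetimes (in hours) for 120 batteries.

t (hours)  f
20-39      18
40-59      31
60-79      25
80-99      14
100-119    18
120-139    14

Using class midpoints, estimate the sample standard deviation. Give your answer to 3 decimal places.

32.269

Midpoints: 29.5, 49.5, 69.5, 89.5, 109.5, 129.5
n = 120, Σfm = 8840, mean = 73.6667
Σfm² = 775130
Σf(m − x̄)² = Σfm² − (Σfm)²/n = 775130 − 8840²/120 = 123916.6667
Sample variance = 123916.6667 / 119 = 1041.3165
Standard deviation = √1041.3165 = 32.2694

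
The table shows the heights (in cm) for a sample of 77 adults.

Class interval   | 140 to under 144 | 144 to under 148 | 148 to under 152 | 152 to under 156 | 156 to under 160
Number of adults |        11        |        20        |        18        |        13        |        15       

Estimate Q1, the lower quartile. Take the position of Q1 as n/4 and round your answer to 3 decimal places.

Cumulative frequencies: 11, 31, 49, 62, 77
n = 77; position = n/4 = 19.25.
This falls in the class 144 to under 148: L = 144, F = 11, f = 20, h = 4.
Lower quartile ≈ 144 + ((19.25 − 11) / 20) × 4 = 145.6500

145.650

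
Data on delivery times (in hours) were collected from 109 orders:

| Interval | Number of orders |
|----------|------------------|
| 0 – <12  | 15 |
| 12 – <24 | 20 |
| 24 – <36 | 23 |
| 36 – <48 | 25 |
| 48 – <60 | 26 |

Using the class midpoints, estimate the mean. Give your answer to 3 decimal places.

Midpoints: 6, 18, 30, 42, 54
Σfm = 15×6 + 20×18 + 23×30 + 25×42 + 26×54 = 3594
n = Σf = 109
Mean = 3594 / 109 = 32.9725

32.972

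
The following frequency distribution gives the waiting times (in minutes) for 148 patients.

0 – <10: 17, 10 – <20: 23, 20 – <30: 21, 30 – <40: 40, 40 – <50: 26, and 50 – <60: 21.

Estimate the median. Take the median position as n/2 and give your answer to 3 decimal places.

Cumulative frequencies: 17, 40, 61, 101, 127, 148
n = 148; position = n/2 = 74.
This falls in the class 30 – <40: L = 30, F = 61, f = 40, h = 10.
Median ≈ 30 + ((74 − 61) / 40) × 10 = 33.2500

33.250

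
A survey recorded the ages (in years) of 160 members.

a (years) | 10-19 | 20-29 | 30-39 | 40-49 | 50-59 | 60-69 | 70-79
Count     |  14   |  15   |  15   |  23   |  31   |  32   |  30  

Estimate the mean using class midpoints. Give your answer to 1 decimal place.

Midpoints: 14.5, 24.5, 34.5, 44.5, 54.5, 64.5, 74.5
Σfm = 14×14.5 + 15×24.5 + 15×34.5 + 23×44.5 + 31×54.5 + 32×64.5 + 30×74.5 = 8100
n = Σf = 160
Mean = 8100 / 160 = 50.6250

50.6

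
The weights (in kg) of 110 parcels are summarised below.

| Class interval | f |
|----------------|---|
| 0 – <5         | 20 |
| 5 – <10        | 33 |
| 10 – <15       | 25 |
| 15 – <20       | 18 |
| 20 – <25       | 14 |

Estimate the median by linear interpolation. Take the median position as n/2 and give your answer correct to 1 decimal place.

10.4

Cumulative frequencies: 20, 53, 78, 96, 110
n = 110; position = n/2 = 55.
This falls in the class 10 – <15: L = 10, F = 53, f = 25, h = 5.
Median ≈ 10 + ((55 − 53) / 25) × 5 = 10.4000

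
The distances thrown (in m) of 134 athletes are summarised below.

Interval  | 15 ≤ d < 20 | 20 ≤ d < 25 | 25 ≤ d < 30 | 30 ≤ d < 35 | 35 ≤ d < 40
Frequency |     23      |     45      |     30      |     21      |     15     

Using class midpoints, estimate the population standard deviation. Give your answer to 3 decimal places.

6.200

Midpoints: 17.5, 22.5, 27.5, 32.5, 37.5
n = 134, Σfm = 3485, mean = 26.0075
Σfm² = 95787.5
Σf(m − x̄)² = Σfm² − (Σfm)²/n = 95787.5 − 3485²/134 = 5151.4925
Population variance = 5151.4925 / 134 = 38.4440
Standard deviation = √38.4440 = 6.2003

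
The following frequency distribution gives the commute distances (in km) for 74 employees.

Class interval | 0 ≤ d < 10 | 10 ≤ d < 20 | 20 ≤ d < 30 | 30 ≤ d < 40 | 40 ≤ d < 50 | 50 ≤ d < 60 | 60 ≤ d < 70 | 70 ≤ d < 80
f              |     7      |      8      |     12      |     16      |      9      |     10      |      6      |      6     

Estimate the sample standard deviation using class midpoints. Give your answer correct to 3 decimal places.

20.254

Midpoints: 5, 15, 25, 35, 45, 55, 65, 75
n = 74, Σfm = 2810, mean = 37.9730
Σfm² = 136650
Σf(m − x̄)² = Σfm² − (Σfm)²/n = 136650 − 2810²/74 = 29945.9459
Sample variance = 29945.9459 / 73 = 410.2184
Standard deviation = √410.2184 = 20.2538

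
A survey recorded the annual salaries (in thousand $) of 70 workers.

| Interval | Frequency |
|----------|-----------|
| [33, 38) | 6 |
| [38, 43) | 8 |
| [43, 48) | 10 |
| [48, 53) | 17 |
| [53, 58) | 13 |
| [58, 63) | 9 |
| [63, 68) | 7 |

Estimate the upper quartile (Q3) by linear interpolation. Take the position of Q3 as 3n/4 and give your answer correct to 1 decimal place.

57.4

Cumulative frequencies: 6, 14, 24, 41, 54, 63, 70
n = 70; position = 3n/4 = 52.5.
This falls in the class [53, 58): L = 53, F = 41, f = 13, h = 5.
Upper quartile ≈ 53 + ((52.5 − 41) / 13) × 5 = 57.4231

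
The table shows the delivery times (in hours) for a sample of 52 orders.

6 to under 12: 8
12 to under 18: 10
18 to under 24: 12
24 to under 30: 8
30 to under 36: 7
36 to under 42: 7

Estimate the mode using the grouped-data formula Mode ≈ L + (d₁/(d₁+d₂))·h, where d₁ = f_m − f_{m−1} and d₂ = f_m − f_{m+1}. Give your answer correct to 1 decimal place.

Modal class: 18 to under 24 (highest frequency 12).
d₁ = 12 − 10 = 2, d₂ = 12 − 8 = 4
Mode ≈ 18 + (2/(2+4)) × 6 = 18 + 2.0000 = 20.0000

20.0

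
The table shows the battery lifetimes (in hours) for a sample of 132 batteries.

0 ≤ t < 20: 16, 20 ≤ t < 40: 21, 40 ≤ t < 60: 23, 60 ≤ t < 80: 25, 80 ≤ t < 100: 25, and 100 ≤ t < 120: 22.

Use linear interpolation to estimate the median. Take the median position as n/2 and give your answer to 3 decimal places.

64.800

Cumulative frequencies: 16, 37, 60, 85, 110, 132
n = 132; position = n/2 = 66.
This falls in the class 60 ≤ t < 80: L = 60, F = 60, f = 25, h = 20.
Median ≈ 60 + ((66 − 60) / 25) × 20 = 64.8000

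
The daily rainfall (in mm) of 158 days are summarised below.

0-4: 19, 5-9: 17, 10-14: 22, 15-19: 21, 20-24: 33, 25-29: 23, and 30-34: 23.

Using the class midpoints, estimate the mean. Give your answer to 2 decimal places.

18.11

Midpoints: 2, 7, 12, 17, 22, 27, 32
Σfm = 19×2 + 17×7 + 22×12 + 21×17 + 33×22 + 23×27 + 23×32 = 2861
n = Σf = 158
Mean = 2861 / 158 = 18.1076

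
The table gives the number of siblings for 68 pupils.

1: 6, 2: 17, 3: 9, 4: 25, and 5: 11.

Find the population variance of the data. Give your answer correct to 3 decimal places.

Values: 1, 2, 3, 4, 5
n = 68, Σfx = 222, mean = 3.2647
Σfx² = 830
Σf(x − x̄)² = Σfx² − (Σfx)²/n = 830 − 222²/68 = 105.2353
Population variance = 105.2353 / 68 = 1.5476

1.548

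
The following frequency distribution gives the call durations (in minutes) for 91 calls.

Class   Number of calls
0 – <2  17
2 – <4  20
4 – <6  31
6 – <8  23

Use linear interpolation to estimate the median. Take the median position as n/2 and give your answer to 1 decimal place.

Cumulative frequencies: 17, 37, 68, 91
n = 91; position = n/2 = 45.5.
This falls in the class 4 – <6: L = 4, F = 37, f = 31, h = 2.
Median ≈ 4 + ((45.5 − 37) / 31) × 2 = 4.5484

4.5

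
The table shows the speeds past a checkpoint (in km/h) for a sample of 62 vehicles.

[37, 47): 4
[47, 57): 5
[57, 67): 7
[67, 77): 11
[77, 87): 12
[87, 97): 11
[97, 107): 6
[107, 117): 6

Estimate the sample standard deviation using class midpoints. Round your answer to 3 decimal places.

19.560

Midpoints: 42, 52, 62, 72, 82, 92, 102, 112
n = 62, Σfm = 4934, mean = 79.5806
Σfm² = 415988
Σf(m − x̄)² = Σfm² − (Σfm)²/n = 415988 − 4934²/62 = 23337.0968
Sample variance = 23337.0968 / 61 = 382.5754
Standard deviation = √382.5754 = 19.5595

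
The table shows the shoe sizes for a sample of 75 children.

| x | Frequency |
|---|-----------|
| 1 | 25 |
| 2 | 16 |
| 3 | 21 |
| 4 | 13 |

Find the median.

Cumulative frequencies: 25, 41, 62, 75
n = 75, so the median is the value in position (n+1)/2 = 38.
Position 38 falls at value 2.

2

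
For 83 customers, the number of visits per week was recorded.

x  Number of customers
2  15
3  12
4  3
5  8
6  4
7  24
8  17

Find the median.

6

Cumulative frequencies: 15, 27, 30, 38, 42, 66, 83
n = 83, so the median is the value in position (n+1)/2 = 42.
Position 42 falls at value 6.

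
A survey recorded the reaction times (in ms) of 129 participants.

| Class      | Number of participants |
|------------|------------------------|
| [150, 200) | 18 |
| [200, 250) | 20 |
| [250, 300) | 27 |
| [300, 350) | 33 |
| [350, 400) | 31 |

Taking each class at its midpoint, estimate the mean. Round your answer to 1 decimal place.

290.1

Midpoints: 175, 225, 275, 325, 375
Σfm = 18×175 + 20×225 + 27×275 + 33×325 + 31×375 = 37425
n = Σf = 129
Mean = 37425 / 129 = 290.1163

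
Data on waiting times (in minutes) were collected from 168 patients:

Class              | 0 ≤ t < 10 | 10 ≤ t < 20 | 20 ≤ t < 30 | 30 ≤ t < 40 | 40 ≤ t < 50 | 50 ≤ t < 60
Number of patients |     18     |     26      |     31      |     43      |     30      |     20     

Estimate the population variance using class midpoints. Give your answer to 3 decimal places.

226.357

Midpoints: 5, 15, 25, 35, 45, 55
n = 168, Σfm = 5210, mean = 31.0119
Σfm² = 199600
Σf(m − x̄)² = Σfm² − (Σfm)²/n = 199600 − 5210²/168 = 38027.9762
Population variance = 38027.9762 / 168 = 226.3570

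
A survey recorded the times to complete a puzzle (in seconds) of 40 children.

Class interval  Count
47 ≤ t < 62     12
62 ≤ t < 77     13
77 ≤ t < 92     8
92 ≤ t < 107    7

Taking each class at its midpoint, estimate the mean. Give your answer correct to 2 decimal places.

73.25

Midpoints: 54.5, 69.5, 84.5, 99.5
Σfm = 12×54.5 + 13×69.5 + 8×84.5 + 7×99.5 = 2930
n = Σf = 40
Mean = 2930 / 40 = 73.2500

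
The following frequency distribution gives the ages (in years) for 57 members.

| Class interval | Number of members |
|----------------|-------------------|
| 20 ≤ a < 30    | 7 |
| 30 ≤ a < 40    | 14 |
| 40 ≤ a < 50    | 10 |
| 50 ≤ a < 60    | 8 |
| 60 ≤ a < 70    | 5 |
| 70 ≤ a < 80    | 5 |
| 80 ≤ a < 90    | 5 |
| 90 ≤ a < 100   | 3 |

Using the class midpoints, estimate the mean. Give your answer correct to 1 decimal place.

52.0

Midpoints: 25, 35, 45, 55, 65, 75, 85, 95
Σfm = 7×25 + 14×35 + 10×45 + 8×55 + 5×65 + 5×75 + 5×85 + 3×95 = 2965
n = Σf = 57
Mean = 2965 / 57 = 52.0175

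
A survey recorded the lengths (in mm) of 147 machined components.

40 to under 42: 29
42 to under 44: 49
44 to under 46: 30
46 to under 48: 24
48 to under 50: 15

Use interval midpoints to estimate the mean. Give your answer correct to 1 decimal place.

44.3

Midpoints: 41, 43, 45, 47, 49
Σfm = 29×41 + 49×43 + 30×45 + 24×47 + 15×49 = 6509
n = Σf = 147
Mean = 6509 / 147 = 44.2789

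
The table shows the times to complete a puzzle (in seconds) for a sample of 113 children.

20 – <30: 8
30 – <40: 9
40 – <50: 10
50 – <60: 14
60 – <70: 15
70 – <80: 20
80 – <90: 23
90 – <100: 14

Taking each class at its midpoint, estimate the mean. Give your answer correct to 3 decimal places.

Midpoints: 25, 35, 45, 55, 65, 75, 85, 95
Σfm = 8×25 + 9×35 + 10×45 + 14×55 + 15×65 + 20×75 + 23×85 + 14×95 = 7495
n = Σf = 113
Mean = 7495 / 113 = 66.3274

66.327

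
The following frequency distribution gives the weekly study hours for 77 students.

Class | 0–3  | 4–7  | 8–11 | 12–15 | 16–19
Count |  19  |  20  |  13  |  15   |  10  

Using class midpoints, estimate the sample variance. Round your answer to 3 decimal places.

Midpoints: 1.5, 5.5, 9.5, 13.5, 17.5
n = 77, Σfm = 639.5, mean = 8.3052
Σfm² = 7617.25
Σf(m − x̄)² = Σfm² − (Σfm)²/n = 7617.25 − 639.5²/77 = 2306.0779
Sample variance = 2306.0779 / 76 = 30.3431

30.343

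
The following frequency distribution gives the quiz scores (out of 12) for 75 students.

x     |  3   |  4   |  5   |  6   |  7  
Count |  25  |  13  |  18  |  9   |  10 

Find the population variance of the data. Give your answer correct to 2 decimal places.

Values: 3, 4, 5, 6, 7
n = 75, Σfx = 341, mean = 4.5467
Σfx² = 1697
Σf(x − x̄)² = Σfx² − (Σfx)²/n = 1697 − 341²/75 = 146.5867
Population variance = 146.5867 / 75 = 1.9545

1.95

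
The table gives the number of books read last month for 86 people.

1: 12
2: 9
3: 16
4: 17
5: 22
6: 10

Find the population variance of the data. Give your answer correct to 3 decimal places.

2.475

Values: 1, 2, 3, 4, 5, 6
n = 86, Σfx = 316, mean = 3.6744
Σfx² = 1374
Σf(x − x̄)² = Σfx² − (Σfx)²/n = 1374 − 316²/86 = 212.8837
Population variance = 212.8837 / 86 = 2.4754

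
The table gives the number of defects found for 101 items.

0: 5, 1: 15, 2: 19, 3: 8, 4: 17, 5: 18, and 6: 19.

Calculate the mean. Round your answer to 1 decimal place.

3.5

Values: 0, 1, 2, 3, 4, 5, 6
Σfx = 5×0 + 15×1 + 19×2 + 8×3 + 17×4 + 18×5 + 19×6 = 349
n = Σf = 101
Mean = 349 / 101 = 3.4554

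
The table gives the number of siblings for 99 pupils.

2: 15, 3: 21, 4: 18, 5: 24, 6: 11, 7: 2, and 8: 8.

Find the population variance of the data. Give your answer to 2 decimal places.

Values: 2, 3, 4, 5, 6, 7, 8
n = 99, Σfx = 429, mean = 4.3333
Σfx² = 2143
Σf(x − x̄)² = Σfx² − (Σfx)²/n = 2143 − 429²/99 = 284.0000
Population variance = 284.0000 / 99 = 2.8687

2.87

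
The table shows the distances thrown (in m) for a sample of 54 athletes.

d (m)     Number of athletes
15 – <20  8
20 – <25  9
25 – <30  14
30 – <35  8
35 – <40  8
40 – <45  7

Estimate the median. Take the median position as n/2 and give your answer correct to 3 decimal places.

28.571

Cumulative frequencies: 8, 17, 31, 39, 47, 54
n = 54; position = n/2 = 27.
This falls in the class 25 – <30: L = 25, F = 17, f = 14, h = 5.
Median ≈ 25 + ((27 − 17) / 14) × 5 = 28.5714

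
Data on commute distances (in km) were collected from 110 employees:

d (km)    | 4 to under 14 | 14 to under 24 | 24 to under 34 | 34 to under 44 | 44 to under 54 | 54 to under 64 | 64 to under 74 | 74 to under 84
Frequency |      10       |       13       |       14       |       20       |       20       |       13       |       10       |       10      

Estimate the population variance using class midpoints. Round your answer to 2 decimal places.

417.06

Midpoints: 9, 19, 29, 39, 49, 59, 69, 79
n = 110, Σfm = 4750, mean = 43.1818
Σfm² = 250990
Σf(m − x̄)² = Σfm² − (Σfm)²/n = 250990 − 4750²/110 = 45876.3636
Population variance = 45876.3636 / 110 = 417.0579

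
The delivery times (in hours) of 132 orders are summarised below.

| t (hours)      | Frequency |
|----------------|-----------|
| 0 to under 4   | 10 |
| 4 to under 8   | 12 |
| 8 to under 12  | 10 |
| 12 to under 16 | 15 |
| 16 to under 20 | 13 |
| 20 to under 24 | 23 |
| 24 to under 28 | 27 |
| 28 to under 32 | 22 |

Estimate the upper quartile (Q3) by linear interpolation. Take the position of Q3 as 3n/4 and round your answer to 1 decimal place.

Cumulative frequencies: 10, 22, 32, 47, 60, 83, 110, 132
n = 132; position = 3n/4 = 99.
This falls in the class 24 to under 28: L = 24, F = 83, f = 27, h = 4.
Upper quartile ≈ 24 + ((99 − 83) / 27) × 4 = 26.3704

26.4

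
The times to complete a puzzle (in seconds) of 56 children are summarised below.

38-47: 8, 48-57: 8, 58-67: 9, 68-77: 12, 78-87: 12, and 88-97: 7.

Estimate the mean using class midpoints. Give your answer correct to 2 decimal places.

68.39

Midpoints: 42.5, 52.5, 62.5, 72.5, 82.5, 92.5
Σfm = 8×42.5 + 8×52.5 + 9×62.5 + 12×72.5 + 12×82.5 + 7×92.5 = 3830
n = Σf = 56
Mean = 3830 / 56 = 68.3929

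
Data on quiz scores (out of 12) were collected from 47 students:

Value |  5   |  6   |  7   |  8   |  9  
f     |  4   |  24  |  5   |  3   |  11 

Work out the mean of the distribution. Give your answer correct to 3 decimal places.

Values: 5, 6, 7, 8, 9
Σfx = 4×5 + 24×6 + 5×7 + 3×8 + 11×9 = 322
n = Σf = 47
Mean = 322 / 47 = 6.8511

6.851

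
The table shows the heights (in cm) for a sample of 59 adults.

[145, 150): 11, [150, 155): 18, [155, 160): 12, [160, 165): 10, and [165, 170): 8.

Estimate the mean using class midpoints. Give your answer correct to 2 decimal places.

156.31

Midpoints: 147.5, 152.5, 157.5, 162.5, 167.5
Σfm = 11×147.5 + 18×152.5 + 12×157.5 + 10×162.5 + 8×167.5 = 9222.5
n = Σf = 59
Mean = 9222.5 / 59 = 156.3136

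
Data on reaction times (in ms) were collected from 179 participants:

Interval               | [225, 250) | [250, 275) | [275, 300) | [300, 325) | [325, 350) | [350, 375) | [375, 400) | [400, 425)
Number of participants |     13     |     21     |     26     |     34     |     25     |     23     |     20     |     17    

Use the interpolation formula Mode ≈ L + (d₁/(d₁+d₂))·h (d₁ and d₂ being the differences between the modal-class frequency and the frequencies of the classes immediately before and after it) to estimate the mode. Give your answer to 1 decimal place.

311.8

Modal class: [300, 325) (highest frequency 34).
d₁ = 34 − 26 = 8, d₂ = 34 − 25 = 9
Mode ≈ 300 + (8/(8+9)) × 25 = 300 + 11.7647 = 311.7647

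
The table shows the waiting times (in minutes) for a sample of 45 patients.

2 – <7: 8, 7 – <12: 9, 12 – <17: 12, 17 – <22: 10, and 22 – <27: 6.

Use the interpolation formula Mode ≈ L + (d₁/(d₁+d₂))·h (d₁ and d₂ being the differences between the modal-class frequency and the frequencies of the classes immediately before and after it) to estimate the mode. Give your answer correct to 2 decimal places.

Modal class: 12 – <17 (highest frequency 12).
d₁ = 12 − 9 = 3, d₂ = 12 − 10 = 2
Mode ≈ 12 + (3/(3+2)) × 5 = 12 + 3.0000 = 15.0000

15.00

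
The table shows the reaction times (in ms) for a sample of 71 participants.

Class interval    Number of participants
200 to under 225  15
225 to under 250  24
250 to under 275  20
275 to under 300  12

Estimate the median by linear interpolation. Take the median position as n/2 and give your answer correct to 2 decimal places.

Cumulative frequencies: 15, 39, 59, 71
n = 71; position = n/2 = 35.5.
This falls in the class 225 to under 250: L = 225, F = 15, f = 24, h = 25.
Median ≈ 225 + ((35.5 − 15) / 24) × 25 = 246.3542

246.35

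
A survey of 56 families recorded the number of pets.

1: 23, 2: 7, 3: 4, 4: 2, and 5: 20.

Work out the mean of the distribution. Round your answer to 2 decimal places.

2.80

Values: 1, 2, 3, 4, 5
Σfx = 23×1 + 7×2 + 4×3 + 2×4 + 20×5 = 157
n = Σf = 56
Mean = 157 / 56 = 2.8036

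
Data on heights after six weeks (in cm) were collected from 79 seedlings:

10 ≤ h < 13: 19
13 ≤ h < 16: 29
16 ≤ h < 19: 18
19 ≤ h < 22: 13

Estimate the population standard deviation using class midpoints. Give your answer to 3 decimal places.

3.039

Midpoints: 11.5, 14.5, 17.5, 20.5
n = 79, Σfm = 1220.5, mean = 15.4494
Σfm² = 19585.75
Σf(m − x̄)² = Σfm² − (Σfm)²/n = 19585.75 − 1220.5²/79 = 729.7975
Population variance = 729.7975 / 79 = 9.2379
Standard deviation = √9.2379 = 3.0394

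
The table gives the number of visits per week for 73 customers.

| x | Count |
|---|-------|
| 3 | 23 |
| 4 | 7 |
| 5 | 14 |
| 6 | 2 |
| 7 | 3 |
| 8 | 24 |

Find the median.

5

Cumulative frequencies: 23, 30, 44, 46, 49, 73
n = 73, so the median is the value in position (n+1)/2 = 37.
Position 37 falls at value 5.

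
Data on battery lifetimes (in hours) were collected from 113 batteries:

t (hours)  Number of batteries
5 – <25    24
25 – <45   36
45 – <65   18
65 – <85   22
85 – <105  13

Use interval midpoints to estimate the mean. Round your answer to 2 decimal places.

Midpoints: 15, 35, 55, 75, 95
Σfm = 24×15 + 36×35 + 18×55 + 22×75 + 13×95 = 5495
n = Σf = 113
Mean = 5495 / 113 = 48.6283

48.63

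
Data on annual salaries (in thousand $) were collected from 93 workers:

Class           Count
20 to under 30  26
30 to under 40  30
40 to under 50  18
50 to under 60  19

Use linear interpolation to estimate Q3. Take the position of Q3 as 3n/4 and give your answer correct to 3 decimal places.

Cumulative frequencies: 26, 56, 74, 93
n = 93; position = 3n/4 = 69.75.
This falls in the class 40 to under 50: L = 40, F = 56, f = 18, h = 10.
Upper quartile ≈ 40 + ((69.75 − 56) / 18) × 10 = 47.6389

47.639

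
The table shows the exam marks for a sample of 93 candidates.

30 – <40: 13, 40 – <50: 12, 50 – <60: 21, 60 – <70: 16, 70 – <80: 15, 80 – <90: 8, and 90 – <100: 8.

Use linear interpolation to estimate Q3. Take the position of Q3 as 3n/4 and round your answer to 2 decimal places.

75.17

Cumulative frequencies: 13, 25, 46, 62, 77, 85, 93
n = 93; position = 3n/4 = 69.75.
This falls in the class 70 – <80: L = 70, F = 62, f = 15, h = 10.
Upper quartile ≈ 70 + ((69.75 − 62) / 15) × 10 = 75.1667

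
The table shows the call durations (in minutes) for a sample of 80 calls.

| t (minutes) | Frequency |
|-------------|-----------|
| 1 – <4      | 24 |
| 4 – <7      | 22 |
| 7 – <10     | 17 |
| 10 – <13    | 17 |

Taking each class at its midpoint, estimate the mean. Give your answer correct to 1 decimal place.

Midpoints: 2.5, 5.5, 8.5, 11.5
Σfm = 24×2.5 + 22×5.5 + 17×8.5 + 17×11.5 = 521
n = Σf = 80
Mean = 521 / 80 = 6.5125

6.5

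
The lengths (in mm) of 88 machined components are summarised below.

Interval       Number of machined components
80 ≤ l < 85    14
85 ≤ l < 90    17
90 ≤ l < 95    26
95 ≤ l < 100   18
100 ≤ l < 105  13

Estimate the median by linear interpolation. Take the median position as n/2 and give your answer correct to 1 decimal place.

Cumulative frequencies: 14, 31, 57, 75, 88
n = 88; position = n/2 = 44.
This falls in the class 90 ≤ l < 95: L = 90, F = 31, f = 26, h = 5.
Median ≈ 90 + ((44 − 31) / 26) × 5 = 92.5000

92.5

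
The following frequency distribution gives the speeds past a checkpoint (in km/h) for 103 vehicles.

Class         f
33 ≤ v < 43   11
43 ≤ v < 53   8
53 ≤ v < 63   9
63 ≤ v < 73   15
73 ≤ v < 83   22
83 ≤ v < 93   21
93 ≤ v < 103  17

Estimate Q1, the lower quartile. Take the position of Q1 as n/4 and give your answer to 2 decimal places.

Cumulative frequencies: 11, 19, 28, 43, 65, 86, 103
n = 103; position = n/4 = 25.75.
This falls in the class 53 ≤ v < 63: L = 53, F = 19, f = 9, h = 10.
Lower quartile ≈ 53 + ((25.75 − 19) / 9) × 10 = 60.5000

60.50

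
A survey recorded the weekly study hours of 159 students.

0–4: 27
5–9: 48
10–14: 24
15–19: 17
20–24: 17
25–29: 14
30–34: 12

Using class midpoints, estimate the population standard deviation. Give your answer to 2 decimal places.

9.29

Midpoints: 2, 7, 12, 17, 22, 27, 32
n = 159, Σfm = 2103, mean = 13.2264
Σfm² = 41551
Σf(m − x̄)² = Σfm² − (Σfm)²/n = 41551 − 2103²/159 = 13735.8491
Population variance = 13735.8491 / 159 = 86.3890
Standard deviation = √86.3890 = 9.2946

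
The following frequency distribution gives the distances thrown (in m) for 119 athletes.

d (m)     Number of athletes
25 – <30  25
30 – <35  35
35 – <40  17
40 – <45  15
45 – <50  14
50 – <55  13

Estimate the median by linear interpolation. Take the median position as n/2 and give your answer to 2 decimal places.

34.93

Cumulative frequencies: 25, 60, 77, 92, 106, 119
n = 119; position = n/2 = 59.5.
This falls in the class 30 – <35: L = 30, F = 25, f = 35, h = 5.
Median ≈ 30 + ((59.5 − 25) / 35) × 5 = 34.9286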